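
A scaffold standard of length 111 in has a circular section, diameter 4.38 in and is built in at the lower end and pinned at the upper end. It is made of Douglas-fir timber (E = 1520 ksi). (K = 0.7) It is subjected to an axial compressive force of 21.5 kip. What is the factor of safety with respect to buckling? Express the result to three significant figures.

I = πd⁴/64 = π×4.38⁴/64 = 18.07 in⁴
Effective length L_e = K·L = 0.7 × 111 = 77.70 in
P_cr = π²EI / L_e² = π² × 1520×10³ × 18.07 / 77.70² = 4.489×10^4 lb
Factor of safety n = P_cr / P = 44.892 / 21.5 = 2.09

n ≈ 2.09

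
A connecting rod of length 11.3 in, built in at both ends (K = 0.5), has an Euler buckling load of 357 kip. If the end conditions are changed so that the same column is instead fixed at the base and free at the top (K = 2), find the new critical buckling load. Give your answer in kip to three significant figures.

P_cr ≈ 22.3 kip

P_cr ∝ 1/K², so P_cr,new = P_cr,old × (K_old/K_new)² = 357 × (0.5/2)²
= 357 × 0.06250 = 22.3 kip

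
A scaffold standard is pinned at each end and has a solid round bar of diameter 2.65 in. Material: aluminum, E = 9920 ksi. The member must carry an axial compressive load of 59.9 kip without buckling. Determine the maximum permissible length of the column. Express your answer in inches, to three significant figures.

I = πd⁴/64 = π×2.65⁴/64 = 2.421 in⁴
At the buckling limit P_cr = P = 5.990×10^4 lb
From P_cr = π²EI/(K·L)²:  L = (1/K)·√(π²EI/P_cr) = (1/1)·√(π²×9.92×10^6×2.421/5.990×10^4)
L = 62.9 in

L_max ≈ 62.9 in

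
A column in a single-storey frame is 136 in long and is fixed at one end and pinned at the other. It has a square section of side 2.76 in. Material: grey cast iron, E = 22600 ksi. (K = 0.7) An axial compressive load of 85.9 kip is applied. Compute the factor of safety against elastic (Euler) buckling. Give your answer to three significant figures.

I = a⁴/12 = 2.76⁴/12 = 4.836 in⁴
Effective length L_e = K·L = 0.7 × 136 = 95.20 in
P_cr = π²EI / L_e² = π² × 22600×10³ × 4.836 / 95.20² = 1.190×10^5 lb
Factor of safety n = P_cr / P = 119.01 / 85.9 = 1.39

n ≈ 1.39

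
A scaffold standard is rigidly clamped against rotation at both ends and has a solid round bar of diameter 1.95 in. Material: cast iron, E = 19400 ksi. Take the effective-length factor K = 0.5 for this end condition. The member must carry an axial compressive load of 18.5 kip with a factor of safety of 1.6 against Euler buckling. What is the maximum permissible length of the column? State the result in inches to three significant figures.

I = πd⁴/64 = π×1.95⁴/64 = 0.7098 in⁴
Required critical load P_cr = n·P = 1.6 × 18.5 = 29.60 kip = 2.960×10^4 lb
From P_cr = π²EI/(K·L)²:  L = (1/K)·√(π²EI/P_cr) = (1/0.5)·√(π²×1.94×10^7×0.7098/2.960×10^4)
L = 136 in

L_max ≈ 136 in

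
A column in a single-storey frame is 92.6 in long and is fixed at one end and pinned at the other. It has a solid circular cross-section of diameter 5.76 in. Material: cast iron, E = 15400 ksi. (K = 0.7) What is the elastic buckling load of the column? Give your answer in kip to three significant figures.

I = πd⁴/64 = π×5.76⁴/64 = 54.03 in⁴
Effective length L_e = K·L = 0.7 × 92.6 = 64.82 in
P_cr = π²EI / L_e² = π² × 15400×10³ × 54.03 / 64.82² = 1.955×10^6 lb

P_cr ≈ 1950 kip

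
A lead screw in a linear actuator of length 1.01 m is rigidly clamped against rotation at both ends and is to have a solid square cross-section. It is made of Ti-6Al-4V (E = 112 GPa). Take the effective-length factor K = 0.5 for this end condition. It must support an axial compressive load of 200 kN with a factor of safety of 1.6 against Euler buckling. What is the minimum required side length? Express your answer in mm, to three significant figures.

a ≈ 30.7 mm

Required P_cr = n·P = 1.6 × 200 = 320.0 kN
L_e = K·L = 0.5 × 1.01 = 0.5050 m
Required I = P_cr·L_e²/(π²E) = 3.200×10^5 × 0.5050² / (π² × 1.12×10^11) = 7.383×10^-8 m⁴
I_req = 7.383×10^4 mm⁴
Solid square: I = a⁴/12  ⇒  a = (12I)^(1/4) = (12×7.383×10^4)^(1/4) = 30.7 mm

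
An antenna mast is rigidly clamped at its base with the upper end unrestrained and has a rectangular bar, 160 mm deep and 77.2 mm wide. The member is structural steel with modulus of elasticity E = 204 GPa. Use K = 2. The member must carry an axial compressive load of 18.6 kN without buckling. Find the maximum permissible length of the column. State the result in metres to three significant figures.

Buckling occurs about the weak axis: I_min = h·b³/12 with b = 77.2 mm (the shorter side).
I_min = 160×77.2³/12 = 6.135×10^6 mm⁴
I = 6.135×10^-6 m⁴
At the buckling limit P_cr = P = 1.860×10^4 N
From P_cr = π²EI/(K·L)²:  L = (1/K)·√(π²EI/P_cr) = (1/2)·√(π²×2.04×10^11×6.135×10^-6/1.860×10^4)
L = 12.9 m

L_max ≈ 12.9 m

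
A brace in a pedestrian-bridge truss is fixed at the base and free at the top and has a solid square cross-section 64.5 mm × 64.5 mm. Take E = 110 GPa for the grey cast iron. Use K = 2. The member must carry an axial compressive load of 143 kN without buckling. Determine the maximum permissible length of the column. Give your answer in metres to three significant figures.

L_max ≈ 1.65 m

I = a⁴/12 = 64.5⁴/12 = 1.442×10^6 mm⁴
I = 1.442×10^-6 m⁴
At the buckling limit P_cr = P = 1.430×10^5 N
From P_cr = π²EI/(K·L)²:  L = (1/K)·√(π²EI/P_cr) = (1/2)·√(π²×1.10×10^11×1.442×10^-6/1.430×10^5)
L = 1.65 m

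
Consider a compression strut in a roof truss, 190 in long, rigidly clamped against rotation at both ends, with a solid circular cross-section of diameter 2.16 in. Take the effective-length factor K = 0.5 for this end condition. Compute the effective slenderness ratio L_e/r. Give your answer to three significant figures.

λ ≈ 176

I = πd⁴/64 = π×2.16⁴/64 = 1.069 in⁴
A = 3.664 in²;  r_min = √(I/A) = √(1.069/3.664) = 0.5400 in
L_e = K·L = 0.5 × 190 = 95.00 in
λ = L_e / r_min = 95.000 / 0.5400 = 176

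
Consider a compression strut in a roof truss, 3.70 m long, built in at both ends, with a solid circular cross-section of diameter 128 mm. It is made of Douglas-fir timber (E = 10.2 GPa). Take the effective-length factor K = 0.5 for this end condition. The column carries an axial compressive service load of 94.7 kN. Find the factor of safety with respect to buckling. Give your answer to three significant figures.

n ≈ 4.09

I = πd⁴/64 = π×128⁴/64 = 1.318×10^7 mm⁴
I = 1.318×10^7 mm⁴ = 1.318×10^-5 m⁴
Effective length L_e = K·L = 0.5 × 3.70 = 1.850 m
P_cr = π²EI / L_e² = π² × 10.2×10⁹ × 1.318×10^-5 / 1.850² = 3.876×10^5 N
Factor of safety n = P_cr / P = 387.58 / 94.7 = 4.09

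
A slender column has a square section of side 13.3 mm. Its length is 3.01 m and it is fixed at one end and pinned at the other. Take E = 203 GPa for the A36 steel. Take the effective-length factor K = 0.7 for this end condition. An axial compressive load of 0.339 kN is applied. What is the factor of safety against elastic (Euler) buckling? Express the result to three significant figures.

n ≈ 3.47

I = a⁴/12 = 13.3⁴/12 = 2.608×10^3 mm⁴
I = 2.608×10^3 mm⁴ = 2.608×10^-9 m⁴
Effective length L_e = K·L = 0.7 × 3.01 = 2.107 m
P_cr = π²EI / L_e² = π² × 203×10⁹ × 2.608×10^-9 / 2.107² = 1.177×10^3 N
Factor of safety n = P_cr / P = 1.1768 / 0.339 = 3.47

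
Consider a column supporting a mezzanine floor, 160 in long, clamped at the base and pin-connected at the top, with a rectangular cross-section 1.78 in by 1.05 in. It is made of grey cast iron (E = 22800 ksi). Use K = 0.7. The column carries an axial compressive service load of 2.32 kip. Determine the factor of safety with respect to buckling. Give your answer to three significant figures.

n ≈ 1.33

Buckling occurs about the weak axis: I_min = h·b³/12 with b = 1.05 in (the shorter side).
I_min = 1.78×1.05³/12 = 0.1717 in⁴
Effective length L_e = K·L = 0.7 × 160 = 112.0 in
P_cr = π²EI / L_e² = π² × 22800×10³ × 0.1717 / 112.0² = 3.080×10^3 lb
Factor of safety n = P_cr / P = 3.0804 / 2.32 = 1.33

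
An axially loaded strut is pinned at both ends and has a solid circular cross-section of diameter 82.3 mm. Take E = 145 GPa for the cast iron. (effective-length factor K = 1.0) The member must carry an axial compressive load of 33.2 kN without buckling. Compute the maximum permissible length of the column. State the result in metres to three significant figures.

L_max ≈ 9.85 m

I = πd⁴/64 = π×82.3⁴/64 = 2.252×10^6 mm⁴
I = 2.252×10^-6 m⁴
At the buckling limit P_cr = P = 3.320×10^4 N
From P_cr = π²EI/(K·L)²:  L = (1/K)·√(π²EI/P_cr) = (1/1)·√(π²×1.45×10^11×2.252×10^-6/3.320×10^4)
L = 9.85 m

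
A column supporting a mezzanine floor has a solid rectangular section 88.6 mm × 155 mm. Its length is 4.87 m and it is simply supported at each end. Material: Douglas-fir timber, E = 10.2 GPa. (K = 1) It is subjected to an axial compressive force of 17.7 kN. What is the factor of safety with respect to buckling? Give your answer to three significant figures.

n ≈ 2.15

Buckling occurs about the weak axis: I_min = h·b³/12 with b = 88.6 mm (the shorter side).
I_min = 155×88.6³/12 = 8.984×10^6 mm⁴
I = 8.984×10^6 mm⁴ = 8.984×10^-6 m⁴
Effective length L_e = K·L = 1 × 4.87 = 4.870 m
P_cr = π²EI / L_e² = π² × 10.2×10⁹ × 8.984×10^-6 / 4.870² = 3.813×10^4 N
Factor of safety n = P_cr / P = 38.132 / 17.7 = 2.15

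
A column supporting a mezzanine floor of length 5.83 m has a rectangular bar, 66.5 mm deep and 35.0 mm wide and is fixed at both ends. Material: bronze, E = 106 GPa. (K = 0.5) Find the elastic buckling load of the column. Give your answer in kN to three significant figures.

Buckling occurs about the weak axis: I_min = h·b³/12 with b = 35.0 mm (the shorter side).
I_min = 66.5×35.0³/12 = 2.376×10^5 mm⁴
I = 2.376×10^5 mm⁴ = 2.376×10^-7 m⁴
Effective length L_e = K·L = 0.5 × 5.83 = 2.915 m
P_cr = π²EI / L_e² = π² × 106×10⁹ × 2.376×10^-7 / 2.915² = 2.925×10^4 N

P_cr ≈ 29.3 kN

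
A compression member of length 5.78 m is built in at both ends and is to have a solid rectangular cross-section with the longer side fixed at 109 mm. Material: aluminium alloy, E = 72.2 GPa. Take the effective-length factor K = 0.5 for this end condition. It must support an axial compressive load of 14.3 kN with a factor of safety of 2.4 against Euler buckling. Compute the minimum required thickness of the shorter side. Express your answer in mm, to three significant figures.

Required P_cr = n·P = 2.4 × 14.3 = 34.32 kN
L_e = K·L = 0.5 × 5.78 = 2.890 m
Required I = P_cr·L_e²/(π²E) = 3.432×10^4 × 2.890² / (π² × 7.22×10^10) = 4.023×10^-7 m⁴
I_req = 4.023×10^5 mm⁴
Rectangle, weak axis: I_min = h·b³/12 with h = 109 mm fixed  ⇒  b = (12I/h)^(1/3) = 35.4 mm

b ≈ 35.4 mm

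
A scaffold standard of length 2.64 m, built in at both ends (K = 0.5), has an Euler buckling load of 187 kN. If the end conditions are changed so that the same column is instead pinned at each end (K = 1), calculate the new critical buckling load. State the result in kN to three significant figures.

P_cr ∝ 1/K², so P_cr,new = P_cr,old × (K_old/K_new)² = 187 × (0.5/1)²
= 187 × 0.2500 = 46.8 kN

P_cr ≈ 46.8 kN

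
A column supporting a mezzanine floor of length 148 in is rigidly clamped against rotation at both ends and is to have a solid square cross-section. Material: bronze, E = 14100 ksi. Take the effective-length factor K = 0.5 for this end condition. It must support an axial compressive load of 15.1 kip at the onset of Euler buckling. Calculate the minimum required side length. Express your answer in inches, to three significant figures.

a ≈ 1.63 in

L_e = K·L = 0.5 × 148 = 74.00 in
Required I = P_cr·L_e²/(π²E) = 1.510×10^4 × 74.00² / (π² × 1.41×10^7) = 0.5942 in⁴
Solid square: I = a⁴/12  ⇒  a = (12I)^(1/4) = (12×0.5942)^(1/4) = 1.63 in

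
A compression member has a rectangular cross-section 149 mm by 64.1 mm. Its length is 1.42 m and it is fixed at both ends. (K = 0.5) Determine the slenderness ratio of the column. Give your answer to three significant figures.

For a rectangle r_min = b/√12 = 64.1/√12 = 18.50 mm
L_e = K·L = 0.5 × 1.42 m = 0.7100 m = 710.00 mm
λ = L_e / r_min = 710.00 / 18.50 = 38.4

λ ≈ 38.4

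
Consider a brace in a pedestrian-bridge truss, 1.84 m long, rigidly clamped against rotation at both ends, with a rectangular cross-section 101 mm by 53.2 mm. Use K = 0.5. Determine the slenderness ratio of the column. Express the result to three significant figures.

λ ≈ 59.9

For a rectangle r_min = b/√12 = 53.2/√12 = 15.36 mm
L_e = K·L = 0.5 × 1.84 m = 0.9200 m = 920.00 mm
λ = L_e / r_min = 920.00 / 15.36 = 59.9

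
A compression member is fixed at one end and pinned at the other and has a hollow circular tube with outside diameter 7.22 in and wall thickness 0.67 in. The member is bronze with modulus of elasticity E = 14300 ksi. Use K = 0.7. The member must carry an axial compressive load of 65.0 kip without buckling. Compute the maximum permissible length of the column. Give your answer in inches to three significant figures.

Inner diameter d_i = 7.22 − 2×0.67 = 5.880 in
I = π(d_o⁴ − d_i⁴)/64 = π(7.22⁴ − 5.880⁴)/64 = 74.71 in⁴
At the buckling limit P_cr = P = 6.500×10^4 lb
From P_cr = π²EI/(K·L)²:  L = (1/K)·√(π²EI/P_cr) = (1/0.7)·√(π²×1.43×10^7×74.71/6.500×10^4)
L = 575 in

L_max ≈ 575 in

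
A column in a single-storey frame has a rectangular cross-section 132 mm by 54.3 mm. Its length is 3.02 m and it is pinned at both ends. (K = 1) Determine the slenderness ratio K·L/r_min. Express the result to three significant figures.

For a rectangle r_min = b/√12 = 54.3/√12 = 15.68 mm
L_e = K·L = 1 × 3.02 m = 3.020 m = 3020.0 mm
λ = L_e / r_min = 3020.0 / 15.68 = 193

λ ≈ 193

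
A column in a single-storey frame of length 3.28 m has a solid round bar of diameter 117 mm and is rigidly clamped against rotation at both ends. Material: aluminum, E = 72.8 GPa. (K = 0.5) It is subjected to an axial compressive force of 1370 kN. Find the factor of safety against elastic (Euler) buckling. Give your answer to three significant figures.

I = πd⁴/64 = π×117⁴/64 = 9.198×10^6 mm⁴
I = 9.198×10^6 mm⁴ = 9.198×10^-6 m⁴
Effective length L_e = K·L = 0.5 × 3.28 = 1.640 m
P_cr = π²EI / L_e² = π² × 72.8×10⁹ × 9.198×10^-6 / 1.640² = 2.457×10^6 N
Factor of safety n = P_cr / P = 2457.3 / 1370 = 1.79

n ≈ 1.79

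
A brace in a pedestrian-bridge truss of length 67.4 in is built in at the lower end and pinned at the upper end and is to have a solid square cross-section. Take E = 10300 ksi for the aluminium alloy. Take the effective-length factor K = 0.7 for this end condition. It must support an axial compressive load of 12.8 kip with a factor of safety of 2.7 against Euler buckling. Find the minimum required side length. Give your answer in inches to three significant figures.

Required P_cr = n·P = 2.7 × 12.8 = 34.56 kip
L_e = K·L = 0.7 × 67.4 = 47.18 in
Required I = P_cr·L_e²/(π²E) = 3.456×10^4 × 47.18² / (π² × 1.03×10^7) = 0.7568 in⁴
Solid square: I = a⁴/12  ⇒  a = (12I)^(1/4) = (12×0.7568)^(1/4) = 1.74 in

a ≈ 1.74 in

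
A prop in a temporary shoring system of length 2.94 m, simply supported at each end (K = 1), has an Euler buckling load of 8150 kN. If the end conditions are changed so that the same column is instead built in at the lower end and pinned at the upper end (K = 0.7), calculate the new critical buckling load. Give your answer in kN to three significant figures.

P_cr ∝ 1/K², so P_cr,new = P_cr,old × (K_old/K_new)² = 8150 × (1/0.7)²
= 8150 × 2.041 = 16600 kN

P_cr ≈ 16600 kN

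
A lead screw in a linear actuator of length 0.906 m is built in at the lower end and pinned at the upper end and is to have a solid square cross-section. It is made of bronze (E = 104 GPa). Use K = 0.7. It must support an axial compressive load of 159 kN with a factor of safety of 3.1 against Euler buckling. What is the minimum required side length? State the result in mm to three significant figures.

Required P_cr = n·P = 3.1 × 159 = 492.9 kN
L_e = K·L = 0.7 × 0.906 = 0.6342 m
Required I = P_cr·L_e²/(π²E) = 4.929×10^5 × 0.6342² / (π² × 1.04×10^11) = 1.931×10^-7 m⁴
I_req = 1.931×10^5 mm⁴
Solid square: I = a⁴/12  ⇒  a = (12I)^(1/4) = (12×1.931×10^5)^(1/4) = 39.0 mm

a ≈ 39.0 mm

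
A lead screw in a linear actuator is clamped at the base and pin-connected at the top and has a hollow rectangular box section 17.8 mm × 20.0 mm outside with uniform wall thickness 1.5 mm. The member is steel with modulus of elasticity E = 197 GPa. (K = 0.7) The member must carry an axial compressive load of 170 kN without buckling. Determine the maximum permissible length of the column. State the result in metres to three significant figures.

L_max ≈ 0.335 m

Inner dimensions: h_i = 20.0 − 2×1.5 = 17.00 mm, b_i = 17.8 − 2×1.5 = 14.80 mm
Weak-axis I_min = (h_o·b_o³ − h_i·b_i³)/12 with b_o = 17.8, b_i = 14.80 mm (shorter outer/inner sides).
I_min = (20.0×17.8³ − 17.00×14.80³)/12 = 4.807×10^3 mm⁴
I = 4.807×10^-9 m⁴
At the buckling limit P_cr = P = 1.700×10^5 N
From P_cr = π²EI/(K·L)²:  L = (1/K)·√(π²EI/P_cr) = (1/0.7)·√(π²×1.97×10^11×4.807×10^-9/1.700×10^5)
L = 0.335 m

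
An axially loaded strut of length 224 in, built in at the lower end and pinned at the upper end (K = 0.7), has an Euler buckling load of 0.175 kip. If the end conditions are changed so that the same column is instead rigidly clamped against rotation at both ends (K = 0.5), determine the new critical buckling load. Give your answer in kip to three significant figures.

P_cr ∝ 1/K², so P_cr,new = P_cr,old × (K_old/K_new)² = 0.175 × (0.7/0.5)²
= 0.175 × 1.960 = 0.343 kip

P_cr ≈ 0.343 kip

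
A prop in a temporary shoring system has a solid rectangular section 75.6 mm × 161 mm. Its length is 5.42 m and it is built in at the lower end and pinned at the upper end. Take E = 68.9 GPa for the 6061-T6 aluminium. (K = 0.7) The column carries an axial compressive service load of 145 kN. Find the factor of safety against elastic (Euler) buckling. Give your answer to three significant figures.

n ≈ 1.89

Buckling occurs about the weak axis: I_min = h·b³/12 with b = 75.6 mm (the shorter side).
I_min = 161×75.6³/12 = 5.797×10^6 mm⁴
I = 5.797×10^6 mm⁴ = 5.797×10^-6 m⁴
Effective length L_e = K·L = 0.7 × 5.42 = 3.794 m
P_cr = π²EI / L_e² = π² × 68.9×10⁹ × 5.797×10^-6 / 3.794² = 2.739×10^5 N
Factor of safety n = P_cr / P = 273.86 / 145 = 1.89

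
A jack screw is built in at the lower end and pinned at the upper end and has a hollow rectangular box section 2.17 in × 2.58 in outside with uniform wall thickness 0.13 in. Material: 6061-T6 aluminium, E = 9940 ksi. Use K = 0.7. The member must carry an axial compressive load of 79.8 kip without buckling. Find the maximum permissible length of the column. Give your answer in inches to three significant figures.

L_max ≈ 46.2 in

Inner dimensions: h_i = 2.58 − 2×0.13 = 2.320 in, b_i = 2.17 − 2×0.13 = 1.910 in
Weak-axis I_min = (h_o·b_o³ − h_i·b_i³)/12 with b_o = 2.17, b_i = 1.910 in (shorter outer/inner sides).
I_min = (2.58×2.17³ − 2.320×1.910³)/12 = 0.8498 in⁴
At the buckling limit P_cr = P = 7.980×10^4 lb
From P_cr = π²EI/(K·L)²:  L = (1/K)·√(π²EI/P_cr) = (1/0.7)·√(π²×9.94×10^6×0.8498/7.980×10^4)
L = 46.2 in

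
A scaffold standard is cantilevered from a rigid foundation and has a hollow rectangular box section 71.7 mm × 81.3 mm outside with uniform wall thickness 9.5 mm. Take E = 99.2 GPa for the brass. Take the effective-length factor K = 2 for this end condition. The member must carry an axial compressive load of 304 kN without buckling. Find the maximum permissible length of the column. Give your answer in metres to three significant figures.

Inner dimensions: h_i = 81.3 − 2×9.5 = 62.30 mm, b_i = 71.7 − 2×9.5 = 52.70 mm
Weak-axis I_min = (h_o·b_o³ − h_i·b_i³)/12 with b_o = 71.7, b_i = 52.70 mm (shorter outer/inner sides).
I_min = (81.3×71.7³ − 62.30×52.70³)/12 = 1.737×10^6 mm⁴
I = 1.737×10^-6 m⁴
At the buckling limit P_cr = P = 3.040×10^5 N
From P_cr = π²EI/(K·L)²:  L = (1/K)·√(π²EI/P_cr) = (1/2)·√(π²×9.92×10^10×1.737×10^-6/3.040×10^5)
L = 1.18 m

L_max ≈ 1.18 m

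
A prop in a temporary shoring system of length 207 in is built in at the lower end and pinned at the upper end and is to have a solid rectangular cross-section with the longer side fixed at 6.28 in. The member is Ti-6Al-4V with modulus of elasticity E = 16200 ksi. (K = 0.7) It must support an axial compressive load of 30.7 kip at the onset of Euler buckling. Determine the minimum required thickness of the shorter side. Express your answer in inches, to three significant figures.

L_e = K·L = 0.7 × 207 = 144.9 in
Required I = P_cr·L_e²/(π²E) = 3.070×10^4 × 144.9² / (π² × 1.62×10^7) = 4.031 in⁴
Rectangle, weak axis: I_min = h·b³/12 with h = 6.28 in fixed  ⇒  b = (12I/h)^(1/3) = 1.97 in

b ≈ 1.97 in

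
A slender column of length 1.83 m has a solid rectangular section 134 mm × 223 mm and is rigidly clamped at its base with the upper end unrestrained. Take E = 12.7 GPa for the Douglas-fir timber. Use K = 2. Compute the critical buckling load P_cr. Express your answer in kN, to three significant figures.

Buckling occurs about the weak axis: I_min = h·b³/12 with b = 134 mm (the shorter side).
I_min = 223×134³/12 = 4.471×10^7 mm⁴
I = 4.471×10^7 mm⁴ = 4.471×10^-5 m⁴
Effective length L_e = K·L = 2 × 1.83 = 3.660 m
P_cr = π²EI / L_e² = π² × 12.7×10⁹ × 4.471×10^-5 / 3.660² = 4.184×10^5 N

P_cr ≈ 418 kN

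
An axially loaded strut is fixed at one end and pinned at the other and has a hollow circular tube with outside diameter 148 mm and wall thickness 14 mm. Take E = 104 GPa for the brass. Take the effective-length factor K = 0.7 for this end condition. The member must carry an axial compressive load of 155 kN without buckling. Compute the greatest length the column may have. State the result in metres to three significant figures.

L_max ≈ 13.4 m

Inner diameter d_i = 148 − 2×14 = 120.0 mm
I = π(d_o⁴ − d_i⁴)/64 = π(148⁴ − 120.0⁴)/64 = 1.337×10^7 mm⁴
I = 1.337×10^-5 m⁴
At the buckling limit P_cr = P = 1.550×10^5 N
From P_cr = π²EI/(K·L)²:  L = (1/K)·√(π²EI/P_cr) = (1/0.7)·√(π²×1.04×10^11×1.337×10^-5/1.550×10^5)
L = 13.4 m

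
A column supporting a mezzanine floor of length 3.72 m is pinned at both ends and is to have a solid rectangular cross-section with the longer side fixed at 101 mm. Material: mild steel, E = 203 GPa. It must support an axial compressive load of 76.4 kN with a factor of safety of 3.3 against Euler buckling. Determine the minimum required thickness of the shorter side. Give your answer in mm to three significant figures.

b ≈ 59.1 mm

Required P_cr = n·P = 3.3 × 76.4 = 252.1 kN
L_e = K·L = 1 × 3.72 = 3.720 m
Required I = P_cr·L_e²/(π²E) = 2.521×10^5 × 3.720² / (π² × 2.03×10^11) = 1.741×10^-6 m⁴
I_req = 1.741×10^6 mm⁴
Rectangle, weak axis: I_min = h·b³/12 with h = 101 mm fixed  ⇒  b = (12I/h)^(1/3) = 59.1 mm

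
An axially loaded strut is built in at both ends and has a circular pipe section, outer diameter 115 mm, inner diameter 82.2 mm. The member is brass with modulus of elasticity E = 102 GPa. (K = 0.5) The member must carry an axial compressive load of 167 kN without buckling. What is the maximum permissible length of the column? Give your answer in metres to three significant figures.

L_max ≈ 12.4 m

d_o = 115 mm, d_i = 82.2 mm
I = π(d_o⁴ − d_i⁴)/64 = π(115⁴ − 82.20⁴)/64 = 6.344×10^6 mm⁴
I = 6.344×10^-6 m⁴
At the buckling limit P_cr = P = 1.670×10^5 N
From P_cr = π²EI/(K·L)²:  L = (1/K)·√(π²EI/P_cr) = (1/0.5)·√(π²×1.02×10^11×6.344×10^-6/1.670×10^5)
L = 12.4 m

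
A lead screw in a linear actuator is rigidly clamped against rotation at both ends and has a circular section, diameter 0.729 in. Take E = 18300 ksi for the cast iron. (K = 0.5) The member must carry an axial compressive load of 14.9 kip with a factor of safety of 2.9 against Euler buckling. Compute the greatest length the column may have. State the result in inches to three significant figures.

L_max ≈ 15.2 in

I = πd⁴/64 = π×0.729⁴/64 = 1.386×10^-2 in⁴
Required critical load P_cr = n·P = 2.9 × 14.9 = 43.21 kip = 4.321×10^4 lb
From P_cr = π²EI/(K·L)²:  L = (1/K)·√(π²EI/P_cr) = (1/0.5)·√(π²×1.83×10^7×1.386×10^-2/4.321×10^4)
L = 15.2 in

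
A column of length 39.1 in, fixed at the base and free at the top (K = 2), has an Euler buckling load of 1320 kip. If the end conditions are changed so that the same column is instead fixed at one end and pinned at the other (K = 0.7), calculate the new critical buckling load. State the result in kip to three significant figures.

P_cr ∝ 1/K², so P_cr,new = P_cr,old × (K_old/K_new)² = 1320 × (2/0.7)²
= 1320 × 8.163 = 10800 kip

P_cr ≈ 10800 kip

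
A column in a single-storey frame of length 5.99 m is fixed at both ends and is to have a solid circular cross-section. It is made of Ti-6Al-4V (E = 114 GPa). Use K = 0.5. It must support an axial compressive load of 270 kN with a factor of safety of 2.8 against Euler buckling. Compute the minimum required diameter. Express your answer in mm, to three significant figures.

Required P_cr = n·P = 2.8 × 270 = 756.0 kN
L_e = K·L = 0.5 × 5.99 = 2.995 m
Required I = P_cr·L_e²/(π²E) = 7.560×10^5 × 2.995² / (π² × 1.14×10^11) = 6.027×10^-6 m⁴
I_req = 6.027×10^6 mm⁴
Solid circle: I = πd⁴/64  ⇒  d = (64I/π)^(1/4) = (64×6.027×10^6/π)^(1/4) = 105 mm

d ≈ 105 mm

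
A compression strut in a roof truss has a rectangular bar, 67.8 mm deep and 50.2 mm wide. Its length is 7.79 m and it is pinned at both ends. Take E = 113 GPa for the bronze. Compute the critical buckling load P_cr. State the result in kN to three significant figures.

P_cr ≈ 13.1 kN

Buckling occurs about the weak axis: I_min = h·b³/12 with b = 50.2 mm (the shorter side).
I_min = 67.8×50.2³/12 = 7.148×10^5 mm⁴
I = 7.148×10^5 mm⁴ = 7.148×10^-7 m⁴
Effective length L_e = K·L = 1 × 7.79 = 7.790 m
P_cr = π²EI / L_e² = π² × 113×10⁹ × 7.148×10^-7 / 7.790² = 1.314×10^4 N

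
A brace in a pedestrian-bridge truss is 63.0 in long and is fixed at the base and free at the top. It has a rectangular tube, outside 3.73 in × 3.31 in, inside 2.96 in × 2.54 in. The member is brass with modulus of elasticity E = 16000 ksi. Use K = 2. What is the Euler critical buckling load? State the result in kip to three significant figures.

P_cr ≈ 71.9 kip

Weak-axis I_min = (h_o·b_o³ − h_i·b_i³)/12 with b_o = 3.31, b_i = 2.540 in (shorter outer/inner sides).
I_min = (3.73×3.31³ − 2.960×2.540³)/12 = 7.230 in⁴
Effective length L_e = K·L = 2 × 63.0 = 126.0 in
P_cr = π²EI / L_e² = π² × 16000×10³ × 7.230 / 126.0² = 7.192×10^4 lb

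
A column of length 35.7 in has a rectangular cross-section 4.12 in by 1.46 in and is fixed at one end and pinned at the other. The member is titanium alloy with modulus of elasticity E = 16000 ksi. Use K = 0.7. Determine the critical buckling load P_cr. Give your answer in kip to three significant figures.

P_cr ≈ 270 kip

Buckling occurs about the weak axis: I_min = h·b³/12 with b = 1.46 in (the shorter side).
I_min = 4.12×1.46³/12 = 1.069 in⁴
Effective length L_e = K·L = 0.7 × 35.7 = 24.99 in
P_cr = π²EI / L_e² = π² × 16000×10³ × 1.069 / 24.99² = 2.702×10^5 lb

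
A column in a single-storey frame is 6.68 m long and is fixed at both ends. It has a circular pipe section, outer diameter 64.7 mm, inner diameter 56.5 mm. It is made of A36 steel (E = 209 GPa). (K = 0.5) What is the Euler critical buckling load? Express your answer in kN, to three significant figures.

P_cr ≈ 66.6 kN

d_o = 64.7 mm, d_i = 56.5 mm
I = π(d_o⁴ − d_i⁴)/64 = π(64.7⁴ − 56.50⁴)/64 = 3.600×10^5 mm⁴
I = 3.600×10^5 mm⁴ = 3.600×10^-7 m⁴
Effective length L_e = K·L = 0.5 × 6.68 = 3.340 m
P_cr = π²EI / L_e² = π² × 209×10⁹ × 3.600×10^-7 / 3.340² = 6.656×10^4 N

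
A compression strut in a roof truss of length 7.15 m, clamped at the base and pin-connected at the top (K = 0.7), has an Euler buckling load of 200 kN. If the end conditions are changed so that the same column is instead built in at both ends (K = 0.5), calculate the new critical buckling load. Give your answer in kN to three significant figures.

P_cr ∝ 1/K², so P_cr,new = P_cr,old × (K_old/K_new)² = 200 × (0.7/0.5)²
= 200 × 1.960 = 392 kN

P_cr ≈ 392 kN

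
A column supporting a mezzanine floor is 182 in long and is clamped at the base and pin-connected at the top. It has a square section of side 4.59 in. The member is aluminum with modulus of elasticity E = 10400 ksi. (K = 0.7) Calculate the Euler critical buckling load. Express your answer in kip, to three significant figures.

I = a⁴/12 = 4.59⁴/12 = 36.99 in⁴
Effective length L_e = K·L = 0.7 × 182 = 127.4 in
P_cr = π²EI / L_e² = π² × 10400×10³ × 36.99 / 127.4² = 2.339×10^5 lb

P_cr ≈ 234 kip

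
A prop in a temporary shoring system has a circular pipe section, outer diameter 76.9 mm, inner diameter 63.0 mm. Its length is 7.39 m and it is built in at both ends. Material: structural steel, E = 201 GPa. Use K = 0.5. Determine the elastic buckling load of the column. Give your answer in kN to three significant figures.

P_cr ≈ 137 kN

d_o = 76.9 mm, d_i = 63.0 mm
I = π(d_o⁴ − d_i⁴)/64 = π(76.9⁴ − 63.00⁴)/64 = 9.434×10^5 mm⁴
I = 9.434×10^5 mm⁴ = 9.434×10^-7 m⁴
Effective length L_e = K·L = 0.5 × 7.39 = 3.695 m
P_cr = π²EI / L_e² = π² × 201×10⁹ × 9.434×10^-7 / 3.695² = 1.371×10^5 N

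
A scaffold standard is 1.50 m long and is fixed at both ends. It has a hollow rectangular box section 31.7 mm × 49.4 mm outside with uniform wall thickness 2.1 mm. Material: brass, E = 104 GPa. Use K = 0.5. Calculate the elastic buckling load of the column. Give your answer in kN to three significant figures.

P_cr ≈ 96.4 kN

Inner dimensions: h_i = 49.4 − 2×2.1 = 45.20 mm, b_i = 31.7 − 2×2.1 = 27.50 mm
Weak-axis I_min = (h_o·b_o³ − h_i·b_i³)/12 with b_o = 31.7, b_i = 27.50 mm (shorter outer/inner sides).
I_min = (49.4×31.7³ − 45.20×27.50³)/12 = 5.280×10^4 mm⁴
I = 5.280×10^4 mm⁴ = 5.280×10^-8 m⁴
Effective length L_e = K·L = 0.5 × 1.50 = 0.7500 m
P_cr = π²EI / L_e² = π² × 104×10⁹ × 5.280×10^-8 / 0.7500² = 9.635×10^4 N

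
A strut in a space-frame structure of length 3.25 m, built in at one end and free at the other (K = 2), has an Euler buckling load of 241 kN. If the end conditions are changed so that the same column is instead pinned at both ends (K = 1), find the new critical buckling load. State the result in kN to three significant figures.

P_cr ≈ 964 kN

P_cr ∝ 1/K², so P_cr,new = P_cr,old × (K_old/K_new)² = 241 × (2/1)²
= 241 × 4.000 = 964 kN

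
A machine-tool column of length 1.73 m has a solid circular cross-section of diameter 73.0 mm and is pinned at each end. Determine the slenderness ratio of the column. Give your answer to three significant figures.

λ ≈ 94.8

For a solid circle r = d/4 = 73.0/4 = 18.25 mm
L_e = K·L = 1 × 1.73 m = 1.730 m = 1730.0 mm
λ = L_e / r_min = 1730.0 / 18.25 = 94.8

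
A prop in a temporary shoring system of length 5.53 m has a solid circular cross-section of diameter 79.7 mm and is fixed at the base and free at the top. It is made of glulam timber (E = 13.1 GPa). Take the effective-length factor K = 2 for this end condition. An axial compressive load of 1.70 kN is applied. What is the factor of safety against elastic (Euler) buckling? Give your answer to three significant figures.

n ≈ 1.23

I = πd⁴/64 = π×79.7⁴/64 = 1.981×10^6 mm⁴
I = 1.981×10^6 mm⁴ = 1.981×10^-6 m⁴
Effective length L_e = K·L = 2 × 5.53 = 11.06 m
P_cr = π²EI / L_e² = π² × 13.1×10⁹ × 1.981×10^-6 / 11.06² = 2.093×10^3 N
Factor of safety n = P_cr / P = 2.0935 / 1.70 = 1.23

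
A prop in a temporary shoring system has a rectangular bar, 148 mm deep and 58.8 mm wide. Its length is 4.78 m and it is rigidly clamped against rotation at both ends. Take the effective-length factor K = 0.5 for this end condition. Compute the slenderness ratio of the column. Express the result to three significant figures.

For a rectangle r_min = b/√12 = 58.8/√12 = 16.97 mm
L_e = K·L = 0.5 × 4.78 m = 2.390 m = 2390.0 mm
λ = L_e / r_min = 2390.0 / 16.97 = 141

λ ≈ 141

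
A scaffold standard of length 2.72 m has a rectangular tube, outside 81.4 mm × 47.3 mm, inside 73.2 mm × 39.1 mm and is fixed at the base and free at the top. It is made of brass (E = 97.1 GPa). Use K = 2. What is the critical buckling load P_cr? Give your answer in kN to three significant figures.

P_cr ≈ 11.4 kN

Weak-axis I_min = (h_o·b_o³ − h_i·b_i³)/12 with b_o = 47.3, b_i = 39.10 mm (shorter outer/inner sides).
I_min = (81.4×47.3³ − 73.20×39.10³)/12 = 3.532×10^5 mm⁴
I = 3.532×10^5 mm⁴ = 3.532×10^-7 m⁴
Effective length L_e = K·L = 2 × 2.72 = 5.440 m
P_cr = π²EI / L_e² = π² × 97.1×10⁹ × 3.532×10^-7 / 5.440² = 1.144×10^4 N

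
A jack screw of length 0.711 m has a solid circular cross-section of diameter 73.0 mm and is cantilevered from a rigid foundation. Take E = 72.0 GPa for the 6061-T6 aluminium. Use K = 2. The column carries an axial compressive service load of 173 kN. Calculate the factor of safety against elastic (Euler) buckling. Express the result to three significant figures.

I = πd⁴/64 = π×73.0⁴/64 = 1.394×10^6 mm⁴
I = 1.394×10^6 mm⁴ = 1.394×10^-6 m⁴
Effective length L_e = K·L = 2 × 0.711 = 1.422 m
P_cr = π²EI / L_e² = π² × 72.0×10⁹ × 1.394×10^-6 / 1.422² = 4.899×10^5 N
Factor of safety n = P_cr / P = 489.89 / 173 = 2.83

n ≈ 2.83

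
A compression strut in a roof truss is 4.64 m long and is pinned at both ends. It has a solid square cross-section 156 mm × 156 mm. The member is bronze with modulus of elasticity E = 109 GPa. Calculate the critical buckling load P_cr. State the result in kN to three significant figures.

I = a⁴/12 = 156⁴/12 = 4.935×10^7 mm⁴
I = 4.935×10^7 mm⁴ = 4.935×10^-5 m⁴
Effective length L_e = K·L = 1 × 4.64 = 4.640 m
P_cr = π²EI / L_e² = π² × 109×10⁹ × 4.935×10^-5 / 4.640² = 2.466×10^6 N

P_cr ≈ 2470 kN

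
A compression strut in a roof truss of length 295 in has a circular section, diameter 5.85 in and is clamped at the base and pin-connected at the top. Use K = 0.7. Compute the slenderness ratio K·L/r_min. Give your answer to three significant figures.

λ ≈ 141

I = πd⁴/64 = π×5.85⁴/64 = 57.49 in⁴
A = 26.88 in²;  r_min = √(I/A) = √(57.49/26.88) = 1.463 in
L_e = K·L = 0.7 × 295 = 206.5 in
λ = L_e / r_min = 206.50 / 1.463 = 141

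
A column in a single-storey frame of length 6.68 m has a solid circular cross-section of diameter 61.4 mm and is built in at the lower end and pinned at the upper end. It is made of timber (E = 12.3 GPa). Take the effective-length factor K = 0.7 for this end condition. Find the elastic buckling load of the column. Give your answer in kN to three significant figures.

I = πd⁴/64 = π×61.4⁴/64 = 6.977×10^5 mm⁴
I = 6.977×10^5 mm⁴ = 6.977×10^-7 m⁴
Effective length L_e = K·L = 0.7 × 6.68 = 4.676 m
P_cr = π²EI / L_e² = π² × 12.3×10⁹ × 6.977×10^-7 / 4.676² = 3.873×10^3 N

P_cr ≈ 3.87 kN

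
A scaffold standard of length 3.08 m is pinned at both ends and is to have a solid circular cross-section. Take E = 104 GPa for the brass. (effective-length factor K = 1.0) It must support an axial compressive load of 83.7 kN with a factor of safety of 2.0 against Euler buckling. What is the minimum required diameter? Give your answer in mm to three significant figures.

d ≈ 74.9 mm

Required P_cr = n·P = 2.0 × 83.7 = 167.4 kN
L_e = K·L = 1 × 3.08 = 3.080 m
Required I = P_cr·L_e²/(π²E) = 1.674×10^5 × 3.080² / (π² × 1.04×10^11) = 1.547×10^-6 m⁴
I_req = 1.547×10^6 mm⁴
Solid circle: I = πd⁴/64  ⇒  d = (64I/π)^(1/4) = (64×1.547×10^6/π)^(1/4) = 74.9 mm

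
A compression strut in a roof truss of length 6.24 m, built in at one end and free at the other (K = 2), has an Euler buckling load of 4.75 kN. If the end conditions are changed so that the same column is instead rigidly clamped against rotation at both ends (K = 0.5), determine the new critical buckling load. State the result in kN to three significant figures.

P_cr ∝ 1/K², so P_cr,new = P_cr,old × (K_old/K_new)² = 4.75 × (2/0.5)²
= 4.75 × 16.00 = 76.0 kN

P_cr ≈ 76.0 kN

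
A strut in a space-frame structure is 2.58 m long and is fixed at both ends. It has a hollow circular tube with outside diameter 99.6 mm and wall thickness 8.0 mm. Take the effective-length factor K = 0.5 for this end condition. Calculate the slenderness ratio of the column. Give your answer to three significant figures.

Inner diameter d_i = 99.6 − 2×8.0 = 83.60 mm
I = π(d_o⁴ − d_i⁴)/64 = π(99.6⁴ − 83.60⁴)/64 = 2.433×10^6 mm⁴
A = 2.302×10^3 mm²;  r_min = √(I/A) = √(2.433×10^6/2.302×10^3) = 32.51 mm
L_e = K·L = 0.5 × 2.58 m = 1.290 m = 1290.0 mm
λ = L_e / r_min = 1290.0 / 32.51 = 39.7

λ ≈ 39.7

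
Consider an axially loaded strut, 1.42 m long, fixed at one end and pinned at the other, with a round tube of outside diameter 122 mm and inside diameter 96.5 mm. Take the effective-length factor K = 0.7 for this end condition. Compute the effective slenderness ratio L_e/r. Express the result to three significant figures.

d_o = 122 mm, d_i = 96.5 mm
I = π(d_o⁴ − d_i⁴)/64 = π(122⁴ − 96.50⁴)/64 = 6.618×10^6 mm⁴
A = 4.376×10^3 mm²;  r_min = √(I/A) = √(6.618×10^6/4.376×10^3) = 38.89 mm
L_e = K·L = 0.7 × 1.42 m = 0.9940 m = 994.00 mm
λ = L_e / r_min = 994.00 / 38.89 = 25.6

λ ≈ 25.6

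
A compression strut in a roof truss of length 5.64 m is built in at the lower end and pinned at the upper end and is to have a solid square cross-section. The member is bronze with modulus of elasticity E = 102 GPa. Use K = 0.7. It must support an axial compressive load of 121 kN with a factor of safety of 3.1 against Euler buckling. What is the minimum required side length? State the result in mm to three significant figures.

a ≈ 91.4 mm

Required P_cr = n·P = 3.1 × 121 = 375.1 kN
L_e = K·L = 0.7 × 5.64 = 3.948 m
Required I = P_cr·L_e²/(π²E) = 3.751×10^5 × 3.948² / (π² × 1.02×10^11) = 5.808×10^-6 m⁴
I_req = 5.808×10^6 mm⁴
Solid square: I = a⁴/12  ⇒  a = (12I)^(1/4) = (12×5.808×10^6)^(1/4) = 91.4 mm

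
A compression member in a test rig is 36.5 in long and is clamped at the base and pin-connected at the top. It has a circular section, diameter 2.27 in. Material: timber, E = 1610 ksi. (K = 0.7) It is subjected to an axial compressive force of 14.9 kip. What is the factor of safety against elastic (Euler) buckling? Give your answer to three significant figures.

n ≈ 2.13

I = πd⁴/64 = π×2.27⁴/64 = 1.303 in⁴
Effective length L_e = K·L = 0.7 × 36.5 = 25.55 in
P_cr = π²EI / L_e² = π² × 1610×10³ × 1.303 / 25.55² = 3.173×10^4 lb
Factor of safety n = P_cr / P = 31.726 / 14.9 = 2.13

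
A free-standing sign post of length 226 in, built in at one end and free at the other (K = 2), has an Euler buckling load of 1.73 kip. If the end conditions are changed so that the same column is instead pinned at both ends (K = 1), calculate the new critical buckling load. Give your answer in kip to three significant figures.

P_cr ≈ 6.92 kip

P_cr ∝ 1/K², so P_cr,new = P_cr,old × (K_old/K_new)² = 1.73 × (2/1)²
= 1.73 × 4.000 = 6.92 kip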